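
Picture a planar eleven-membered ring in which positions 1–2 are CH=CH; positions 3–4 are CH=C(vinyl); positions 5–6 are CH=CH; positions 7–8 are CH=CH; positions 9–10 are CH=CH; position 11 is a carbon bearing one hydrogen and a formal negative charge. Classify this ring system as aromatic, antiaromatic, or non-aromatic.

Antiaromatic

Every ring atom contributes a p orbital perpendicular to the ring (each doubly-bonded ring atom is sp² with one p-orbital electron; the carbanion's lone pair occupies the p orbital), so the π system is cyclic and fully conjugated.
Counting π electrons: 5 × 2 = 10 from the double-bond units + 2 from the CH(-) atom = 12.
With 12 = 4·3 π electrons, Hückel's rule classifies the planar ring as antiaromatic.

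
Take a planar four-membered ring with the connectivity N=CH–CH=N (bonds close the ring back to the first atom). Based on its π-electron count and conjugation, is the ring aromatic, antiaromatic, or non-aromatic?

Antiaromatic

Check conjugation: each doubly-bonded ring atom is sp² with one p-orbital electron; each =N– nitrogen is pyridine-type (lone pair in the sp² plane, one electron in the p orbital) — every position has a p orbital, so the cyclic π system is continuous.
Adding the contributions, 2 × 2 = 4 from the 2 double-bond units.
A 4n π count (4, n = 1) in a planar conjugated ring means antiaromatic.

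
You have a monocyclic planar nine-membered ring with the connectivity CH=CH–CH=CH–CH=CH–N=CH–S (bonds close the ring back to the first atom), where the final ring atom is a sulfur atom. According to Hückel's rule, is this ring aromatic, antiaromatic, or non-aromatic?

Every ring atom contributes a p orbital perpendicular to the ring (every atom in a ring double bond is sp² and brings one electron to the p orbital; each sp² =N– keeps its lone pair in-plane and puts one electron into the π system; the sulfur donates one lone pair from its p orbital), so the π system is cyclic and fully conjugated.
Adding the contributions, 4 × 2 = 8 from the double-bond units + 2 from the S atom = 10.
With 10 π electrons (n = 2), the Hückel 4n+2 condition holds.

Aromatic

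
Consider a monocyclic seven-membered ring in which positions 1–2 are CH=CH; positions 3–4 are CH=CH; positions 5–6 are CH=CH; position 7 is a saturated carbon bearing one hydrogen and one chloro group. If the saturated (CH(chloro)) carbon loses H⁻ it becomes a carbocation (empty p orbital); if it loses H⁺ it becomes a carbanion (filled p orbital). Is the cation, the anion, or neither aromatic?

Once that carbon is sp², every ring atom has a p orbital and both ions are fully conjugated.
Cation: 3 × 2 + 0 = 6 π electrons → 4(1)+2, aromatic.
Anion: 3 × 2 + 2 = 8 π electrons → 4(2), antiaromatic.

The cation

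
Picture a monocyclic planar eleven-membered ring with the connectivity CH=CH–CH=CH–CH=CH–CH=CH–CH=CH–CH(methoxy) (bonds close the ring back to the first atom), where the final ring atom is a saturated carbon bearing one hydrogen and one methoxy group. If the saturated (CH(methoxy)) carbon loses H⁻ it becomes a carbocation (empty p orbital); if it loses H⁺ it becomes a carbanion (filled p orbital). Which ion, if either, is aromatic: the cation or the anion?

In either ion the ring is fully conjugated: every atom, including the new sp² carbon, supplies a p orbital.
Cation: 5 × 2 + 0 = 10 π electrons → 4(2)+2, aromatic.
Anion: 5 × 2 + 2 = 12 π electrons → 4(3), antiaromatic.

The cation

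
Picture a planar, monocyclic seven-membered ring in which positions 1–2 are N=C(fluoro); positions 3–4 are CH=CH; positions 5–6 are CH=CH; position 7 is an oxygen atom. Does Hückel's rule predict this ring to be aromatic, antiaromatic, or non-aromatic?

Antiaromatic

Every ring atom contributes a p orbital perpendicular to the ring (every atom in a ring double bond is sp² and brings one electron to the p orbital; each sp² =N– keeps its lone pair in-plane and puts one electron into the π system; the oxygen donates one lone pair from its p orbital), so the π system is cyclic and fully conjugated.
Adding the contributions, 3 × 2 = 6 from the double-bond units + 2 from the O atom = 8.
8 is a 4n count (n = 2), so the planar conjugated ring is antiaromatic.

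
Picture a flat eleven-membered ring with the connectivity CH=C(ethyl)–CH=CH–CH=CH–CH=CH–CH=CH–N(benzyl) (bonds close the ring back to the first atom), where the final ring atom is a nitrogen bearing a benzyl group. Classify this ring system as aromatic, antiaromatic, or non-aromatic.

All ring atoms are sp² and supply a p orbital to the ring (every atom in a ring double bond is sp² and brings one electron to the p orbital; the pyrrole-type nitrogen donates its lone pair from the p orbital); the conjugation is uninterrupted.
π-electron count: 5 × 2 = 10 from the double-bond units + 2 from the N(benzyl) atom = 12.
12 = 4(3); a planar, fully conjugated 4n system is antiaromatic.

Antiaromatic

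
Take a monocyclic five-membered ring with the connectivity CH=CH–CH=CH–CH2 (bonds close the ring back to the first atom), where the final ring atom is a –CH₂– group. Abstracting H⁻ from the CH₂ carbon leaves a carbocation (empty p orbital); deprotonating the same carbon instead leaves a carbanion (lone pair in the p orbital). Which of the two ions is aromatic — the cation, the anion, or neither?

The anion

In either ion the ring is fully conjugated: every atom, including the new sp² carbon, supplies a p orbital.
Cation: 2 × 2 + 0 = 4 π electrons → 4(1), antiaromatic.
Anion: 2 × 2 + 2 = 6 π electrons → 4(1)+2, aromatic.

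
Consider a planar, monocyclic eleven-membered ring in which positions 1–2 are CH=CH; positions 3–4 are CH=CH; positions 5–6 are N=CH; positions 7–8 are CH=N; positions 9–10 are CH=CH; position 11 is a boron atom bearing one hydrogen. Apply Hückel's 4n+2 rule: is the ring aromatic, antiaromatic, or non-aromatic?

The p orbitals form a continuous loop: the double-bond atoms are sp², each contributing one p electron; each sp² =N– keeps its lone pair in-plane and puts one electron into the π system; the boron has an empty p orbital. The ring is fully conjugated.
Tallying contributions gives 5 × 2 = 10 from the double-bond units + 0 from the BH atom = 10.
That gives a 4n+2 count (10, n = 2).

Aromatic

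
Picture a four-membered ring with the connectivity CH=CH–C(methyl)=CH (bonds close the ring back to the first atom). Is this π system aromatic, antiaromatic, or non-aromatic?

Antiaromatic

The p orbitals form a continuous loop: the double-bond atoms are sp², each contributing one p electron. The ring is fully conjugated.
Tallying contributions gives 2 × 2 = 4 from the 2 double-bond units.
4 = 4(1); a planar, fully conjugated 4n system is antiaromatic.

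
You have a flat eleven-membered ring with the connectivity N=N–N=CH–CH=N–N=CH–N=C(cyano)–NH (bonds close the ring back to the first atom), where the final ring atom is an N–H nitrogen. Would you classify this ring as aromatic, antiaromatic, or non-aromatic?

All ring atoms are sp² and supply a p orbital to the ring (every atom in a ring double bond is sp² and brings one electron to the p orbital; each sp² =N– keeps its lone pair in-plane and puts one electron into the π system; the pyrrole-type nitrogen donates its lone pair from the p orbital); the conjugation is uninterrupted.
π-electron count: 5 × 2 = 10 from the double-bond units + 2 from the NH atom = 12.
With 12 = 4·3 π electrons, Hückel's rule classifies the planar ring as antiaromatic.

Antiaromatic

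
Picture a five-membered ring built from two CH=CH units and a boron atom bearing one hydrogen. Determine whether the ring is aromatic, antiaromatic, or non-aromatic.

Antiaromatic

Check conjugation: each doubly-bonded ring atom is sp² with one p-orbital electron; the boron has an empty p orbital — every position has a p orbital, so the cyclic π system is continuous.
Counting π electrons: 2 × 2 = 4 from the double-bond units + 0 from the BH atom = 4.
4 is a 4n count (n = 1), so the planar conjugated ring is antiaromatic.
This is borole.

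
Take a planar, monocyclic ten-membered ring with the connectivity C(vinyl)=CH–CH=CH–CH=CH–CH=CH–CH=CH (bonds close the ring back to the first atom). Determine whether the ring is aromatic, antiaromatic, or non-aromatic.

Aromatic

Check conjugation: every atom in a ring double bond is sp² and brings one electron to the p orbital — every position has a p orbital, so the cyclic π system is continuous.
Counting π electrons: 5 × 2 = 10 from the 5 double-bond units.
That gives a 4n+2 count (10, n = 2).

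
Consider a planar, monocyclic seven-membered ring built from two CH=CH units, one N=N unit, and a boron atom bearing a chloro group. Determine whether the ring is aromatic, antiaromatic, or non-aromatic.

Every ring atom contributes a p orbital perpendicular to the ring (each doubly-bonded ring atom is sp² with one p-orbital electron; the doubly-bonded nitrogens are pyridine-type — their lone pairs lie in the ring plane, leaving one electron in the p orbital; the boron has an empty p orbital), so the π system is cyclic and fully conjugated.
π-electron count: 3 × 2 = 6 from the double-bond units + 0 from the B(chloro) atom = 6.
That gives a 4n+2 count (6, n = 1).

Aromatic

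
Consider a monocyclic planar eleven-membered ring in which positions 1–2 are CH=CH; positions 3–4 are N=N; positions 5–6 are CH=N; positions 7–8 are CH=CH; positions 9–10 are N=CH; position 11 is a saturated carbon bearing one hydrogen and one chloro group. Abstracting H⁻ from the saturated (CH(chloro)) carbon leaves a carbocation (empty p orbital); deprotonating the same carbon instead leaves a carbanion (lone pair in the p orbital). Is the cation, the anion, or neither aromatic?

Once that carbon is sp², every ring atom has a p orbital and both ions are fully conjugated.
Cation: 5 × 2 + 0 = 10 π electrons → 4(2)+2, aromatic.
Anion: 5 × 2 + 2 = 12 π electrons → 4(3), antiaromatic.

The cation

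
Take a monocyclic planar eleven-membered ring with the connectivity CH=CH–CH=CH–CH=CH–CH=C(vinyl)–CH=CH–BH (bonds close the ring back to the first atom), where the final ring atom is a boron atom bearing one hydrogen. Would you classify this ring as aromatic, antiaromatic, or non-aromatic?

Aromatic

All ring atoms are sp² and supply a p orbital to the ring (each doubly-bonded ring atom is sp² with one p-orbital electron; the boron has an empty p orbital); the conjugation is uninterrupted.
Counting π electrons: 5 × 2 = 10 from the double-bond units + 0 from the BH atom = 10.
10 = 4(2) + 2, which satisfies Hückel's 4n+2 rule.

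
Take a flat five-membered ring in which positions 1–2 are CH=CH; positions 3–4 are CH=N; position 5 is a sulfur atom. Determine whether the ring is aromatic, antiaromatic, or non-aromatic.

Every ring atom contributes a p orbital perpendicular to the ring (every atom in a ring double bond is sp² and brings one electron to the p orbital; each sp² =N– keeps its lone pair in-plane and puts one electron into the π system; the sulfur donates one lone pair from its p orbital), so the π system is cyclic and fully conjugated.
Counting π electrons: 2 × 2 = 4 from the double-bond units + 2 from the S atom = 6.
That gives a 4n+2 count (6, n = 1).

Aromatic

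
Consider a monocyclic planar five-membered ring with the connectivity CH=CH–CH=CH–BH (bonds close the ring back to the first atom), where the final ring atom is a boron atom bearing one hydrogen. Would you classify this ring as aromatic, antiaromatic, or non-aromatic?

The p orbitals form a continuous loop: the double-bond atoms are sp², each contributing one p electron; the boron has an empty p orbital. The ring is fully conjugated.
Adding the contributions, 2 × 2 = 4 from the double-bond units + 0 from the BH atom = 4.
4 = 4(1); a planar, fully conjugated 4n system is antiaromatic.

Antiaromatic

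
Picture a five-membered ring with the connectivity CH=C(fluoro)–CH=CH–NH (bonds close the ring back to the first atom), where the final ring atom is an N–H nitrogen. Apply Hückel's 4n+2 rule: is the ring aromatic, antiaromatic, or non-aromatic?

Every ring atom contributes a p orbital perpendicular to the ring (every atom in a ring double bond is sp² and brings one electron to the p orbital; the pyrrole-type nitrogen donates its lone pair from the p orbital), so the π system is cyclic and fully conjugated.
π-electron count: 2 × 2 = 4 from the double-bond units + 2 from the NH atom = 6.
With 6 π electrons (n = 1), the Hückel 4n+2 condition holds.

Aromatic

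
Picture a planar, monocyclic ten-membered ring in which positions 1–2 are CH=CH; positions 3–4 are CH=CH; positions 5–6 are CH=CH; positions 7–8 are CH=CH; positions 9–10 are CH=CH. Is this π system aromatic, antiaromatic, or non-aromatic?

Aromatic

The p orbitals form a continuous loop: each doubly-bonded ring atom is sp² with one p-orbital electron. The ring is fully conjugated.
Tallying contributions gives 5 × 2 = 10 from the 5 double-bond units.
That gives a 4n+2 count (10, n = 2).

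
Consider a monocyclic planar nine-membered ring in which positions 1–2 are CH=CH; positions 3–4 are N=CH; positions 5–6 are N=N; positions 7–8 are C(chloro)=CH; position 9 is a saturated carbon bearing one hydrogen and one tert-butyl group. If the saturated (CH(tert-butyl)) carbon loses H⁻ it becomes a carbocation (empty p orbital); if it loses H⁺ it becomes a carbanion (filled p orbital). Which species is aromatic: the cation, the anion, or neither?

The anion

In either ion the ring is fully conjugated: every atom, including the new sp² carbon, supplies a p orbital.
Cation: 4 × 2 + 0 = 8 π electrons → 4(2), antiaromatic.
Anion: 4 × 2 + 2 = 10 π electrons → 4(2)+2, aromatic.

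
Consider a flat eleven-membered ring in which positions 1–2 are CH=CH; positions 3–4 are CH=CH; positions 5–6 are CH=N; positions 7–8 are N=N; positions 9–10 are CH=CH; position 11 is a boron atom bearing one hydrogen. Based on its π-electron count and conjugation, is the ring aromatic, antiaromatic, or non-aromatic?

Aromatic

All ring atoms are sp² and supply a p orbital to the ring (the double-bond atoms are sp², each contributing one p electron; the doubly-bonded nitrogens are pyridine-type — their lone pairs lie in the ring plane, leaving one electron in the p orbital; the boron has an empty p orbital); the conjugation is uninterrupted.
Counting π electrons: 5 × 2 = 10 from the double-bond units + 0 from the BH atom = 10.
With 10 π electrons (n = 2), the Hückel 4n+2 condition holds.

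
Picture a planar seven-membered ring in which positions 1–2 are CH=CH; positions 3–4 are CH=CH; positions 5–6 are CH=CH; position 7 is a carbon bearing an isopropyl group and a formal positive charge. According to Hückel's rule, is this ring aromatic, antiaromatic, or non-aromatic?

Aromatic

All ring atoms are sp² and supply a p orbital to the ring (every atom in a ring double bond is sp² and brings one electron to the p orbital; the carbocation has an empty p orbital); the conjugation is uninterrupted.
Tallying contributions gives 3 × 2 = 6 from the double-bond units + 0 from the C(isopropyl)(+) atom = 6.
That gives a 4n+2 count (6, n = 1).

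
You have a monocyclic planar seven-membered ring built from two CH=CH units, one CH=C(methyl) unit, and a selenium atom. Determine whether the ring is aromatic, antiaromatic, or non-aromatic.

Antiaromatic

The p orbitals form a continuous loop: each doubly-bonded ring atom is sp² with one p-orbital electron; the selenium donates one lone pair from its p orbital. The ring is fully conjugated.
π-electron count: 3 × 2 = 6 from the double-bond units + 2 from the Se atom = 8.
With 8 = 4·2 π electrons, Hückel's rule classifies the planar ring as antiaromatic.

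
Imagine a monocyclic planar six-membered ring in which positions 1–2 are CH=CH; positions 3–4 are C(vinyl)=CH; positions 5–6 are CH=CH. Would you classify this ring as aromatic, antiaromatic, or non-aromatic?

Aromatic

All ring atoms are sp² and supply a p orbital to the ring (every atom in a ring double bond is sp² and brings one electron to the p orbital); the conjugation is uninterrupted.
Adding the contributions, 3 × 2 = 6 from the 3 double-bond units.
That gives a 4n+2 count (6, n = 1).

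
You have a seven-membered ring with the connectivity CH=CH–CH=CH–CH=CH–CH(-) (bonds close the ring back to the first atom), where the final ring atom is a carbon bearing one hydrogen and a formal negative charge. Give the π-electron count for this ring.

Every ring atom contributes a p orbital perpendicular to the ring (every atom in a ring double bond is sp² and brings one electron to the p orbital; the carbanion's lone pair occupies the p orbital), so the π system is cyclic and fully conjugated.
Counting π electrons: 3 × 2 = 6 from the double-bond units + 2 from the CH(-) atom = 8.
This is the cycloheptatrienyl anion.

8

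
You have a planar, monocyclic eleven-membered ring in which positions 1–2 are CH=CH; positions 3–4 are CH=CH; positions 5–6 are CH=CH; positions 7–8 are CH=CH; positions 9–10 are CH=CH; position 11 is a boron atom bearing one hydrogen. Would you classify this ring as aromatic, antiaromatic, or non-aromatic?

Check conjugation: each doubly-bonded ring atom is sp² with one p-orbital electron; the boron has an empty p orbital — every position has a p orbital, so the cyclic π system is continuous.
Tallying contributions gives 5 × 2 = 10 from the double-bond units + 0 from the BH atom = 10.
That gives a 4n+2 count (10, n = 2).

Aromatic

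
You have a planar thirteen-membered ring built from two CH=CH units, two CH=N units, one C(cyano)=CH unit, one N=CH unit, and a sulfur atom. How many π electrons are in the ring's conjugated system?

Check conjugation: every atom in a ring double bond is sp² and brings one electron to the p orbital; the doubly-bonded nitrogens are pyridine-type — their lone pairs lie in the ring plane, leaving one electron in the p orbital; the sulfur donates one lone pair from its p orbital — every position has a p orbital, so the cyclic π system is continuous.
π-electron count: 6 × 2 = 12 from the double-bond units + 2 from the S atom = 14.

14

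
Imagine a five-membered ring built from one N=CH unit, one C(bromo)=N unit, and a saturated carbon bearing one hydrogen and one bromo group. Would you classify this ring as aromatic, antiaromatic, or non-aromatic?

Non-aromatic

Because that saturated carbon is sp³ and has no p orbital in the ring π system at the CH(bromo) position, the π system cannot extend all the way around the ring.
Hückel's rule only applies to fully conjugated rings, so this one is simply non-aromatic.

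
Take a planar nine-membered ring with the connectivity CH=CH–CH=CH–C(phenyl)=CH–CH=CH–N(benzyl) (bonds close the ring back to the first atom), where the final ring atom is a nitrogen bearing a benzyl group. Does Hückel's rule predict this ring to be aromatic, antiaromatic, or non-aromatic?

The p orbitals form a continuous loop: each doubly-bonded ring atom is sp² with one p-orbital electron; the pyrrole-type nitrogen donates its lone pair from the p orbital. The ring is fully conjugated.
Adding the contributions, 4 × 2 = 8 from the double-bond units + 2 from the N(benzyl) atom = 10.
10 = 4(2) + 2, which satisfies Hückel's 4n+2 rule.

Aromatic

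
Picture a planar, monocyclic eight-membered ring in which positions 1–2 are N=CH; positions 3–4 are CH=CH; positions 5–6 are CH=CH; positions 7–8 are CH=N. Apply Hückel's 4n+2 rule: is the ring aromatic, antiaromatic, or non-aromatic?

Antiaromatic

Check conjugation: every atom in a ring double bond is sp² and brings one electron to the p orbital; each =N– nitrogen is pyridine-type (lone pair in the sp² plane, one electron in the p orbital) — every position has a p orbital, so the cyclic π system is continuous.
π-electron count: 4 × 2 = 8 from the 4 double-bond units.
A 4n π count (8, n = 2) in a planar conjugated ring means antiaromatic.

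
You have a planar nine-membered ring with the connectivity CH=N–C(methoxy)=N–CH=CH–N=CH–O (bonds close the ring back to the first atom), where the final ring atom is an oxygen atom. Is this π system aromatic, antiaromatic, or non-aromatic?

The p orbitals form a continuous loop: each doubly-bonded ring atom is sp² with one p-orbital electron; each =N– nitrogen is pyridine-type (lone pair in the sp² plane, one electron in the p orbital); the oxygen donates one lone pair from its p orbital. The ring is fully conjugated.
π-electron count: 4 × 2 = 8 from the double-bond units + 2 from the O atom = 10.
Since 10 = 4·2 + 2, the ring meets the 4n+2 criterion.

Aromatic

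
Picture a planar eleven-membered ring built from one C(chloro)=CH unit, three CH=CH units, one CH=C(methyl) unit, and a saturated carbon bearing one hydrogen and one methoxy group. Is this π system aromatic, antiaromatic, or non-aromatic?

Non-aromatic

The CH(methoxy) position has four σ bonds — that saturated carbon is sp³ and has no p orbital in the ring π system — so the cyclic conjugation is interrupted.
Without a continuous loop of overlapping p orbitals the Hückel electron count never comes into play.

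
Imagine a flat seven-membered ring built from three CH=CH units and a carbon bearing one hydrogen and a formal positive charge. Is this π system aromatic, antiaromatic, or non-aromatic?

All ring atoms are sp² and supply a p orbital to the ring (each doubly-bonded ring atom is sp² with one p-orbital electron; the carbocation has an empty p orbital); the conjugation is uninterrupted.
π-electron count: 3 × 2 = 6 from the double-bond units + 0 from the CH(+) atom = 6.
6 = 4(1) + 2, which satisfies Hückel's 4n+2 rule.

Aromatic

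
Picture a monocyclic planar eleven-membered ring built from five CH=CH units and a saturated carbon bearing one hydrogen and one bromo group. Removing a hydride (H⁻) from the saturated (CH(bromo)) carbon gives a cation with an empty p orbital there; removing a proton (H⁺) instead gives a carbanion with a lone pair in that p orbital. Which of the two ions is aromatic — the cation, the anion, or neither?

In both ions every ring atom is sp² and contributes a p orbital, so both rings are fully conjugated.
Cation: 5 × 2 + 0 = 10 π electrons → 4(2)+2, aromatic.
Anion: 5 × 2 + 2 = 12 π electrons → 4(3), antiaromatic.

The cation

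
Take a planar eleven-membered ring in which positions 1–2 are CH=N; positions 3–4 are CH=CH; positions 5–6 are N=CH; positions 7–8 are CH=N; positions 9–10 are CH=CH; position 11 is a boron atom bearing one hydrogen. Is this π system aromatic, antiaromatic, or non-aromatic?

All ring atoms are sp² and supply a p orbital to the ring (each doubly-bonded ring atom is sp² with one p-orbital electron; each sp² =N– keeps its lone pair in-plane and puts one electron into the π system; the boron has an empty p orbital); the conjugation is uninterrupted.
π-electron count: 5 × 2 = 10 from the double-bond units + 0 from the BH atom = 10.
Since 10 = 4·2 + 2, the ring meets the 4n+2 criterion.

Aromatic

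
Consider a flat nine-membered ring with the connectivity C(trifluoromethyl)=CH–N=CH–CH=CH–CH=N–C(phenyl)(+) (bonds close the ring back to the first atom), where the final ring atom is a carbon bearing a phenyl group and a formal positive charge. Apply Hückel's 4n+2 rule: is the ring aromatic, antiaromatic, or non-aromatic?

All ring atoms are sp² and supply a p orbital to the ring (every atom in a ring double bond is sp² and brings one electron to the p orbital; each =N– nitrogen is pyridine-type (lone pair in the sp² plane, one electron in the p orbital); the carbocation has an empty p orbital); the conjugation is uninterrupted.
Adding the contributions, 4 × 2 = 8 from the double-bond units + 0 from the C(phenyl)(+) atom = 8.
8 = 4(2); a planar, fully conjugated 4n system is antiaromatic.

Antiaromatic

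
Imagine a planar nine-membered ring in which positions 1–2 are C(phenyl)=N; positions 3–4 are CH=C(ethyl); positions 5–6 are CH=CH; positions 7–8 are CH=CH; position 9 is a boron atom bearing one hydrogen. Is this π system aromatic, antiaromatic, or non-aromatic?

Check conjugation: the double-bond atoms are sp², each contributing one p electron; the doubly-bonded nitrogens are pyridine-type — their lone pairs lie in the ring plane, leaving one electron in the p orbital; the boron has an empty p orbital — every position has a p orbital, so the cyclic π system is continuous.
π-electron count: 4 × 2 = 8 from the double-bond units + 0 from the BH atom = 8.
8 is a 4n count (n = 2), so the planar conjugated ring is antiaromatic.

Antiaromatic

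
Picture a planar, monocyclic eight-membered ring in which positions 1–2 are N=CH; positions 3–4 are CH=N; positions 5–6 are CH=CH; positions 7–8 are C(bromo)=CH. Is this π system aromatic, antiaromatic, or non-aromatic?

The p orbitals form a continuous loop: each doubly-bonded ring atom is sp² with one p-orbital electron; each sp² =N– keeps its lone pair in-plane and puts one electron into the π system. The ring is fully conjugated.
Tallying contributions gives 4 × 2 = 8 from the 4 double-bond units.
With 8 = 4·2 π electrons, Hückel's rule classifies the planar ring as antiaromatic.

Antiaromatic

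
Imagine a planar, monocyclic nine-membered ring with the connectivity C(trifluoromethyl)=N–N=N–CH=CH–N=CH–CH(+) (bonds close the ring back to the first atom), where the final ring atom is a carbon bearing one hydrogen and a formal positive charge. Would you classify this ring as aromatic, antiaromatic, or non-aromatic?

All ring atoms are sp² and supply a p orbital to the ring (every atom in a ring double bond is sp² and brings one electron to the p orbital; the doubly-bonded nitrogens are pyridine-type — their lone pairs lie in the ring plane, leaving one electron in the p orbital; the carbocation has an empty p orbital); the conjugation is uninterrupted.
Tallying contributions gives 4 × 2 = 8 from the double-bond units + 0 from the CH(+) atom = 8.
8 is a 4n count (n = 2), so the planar conjugated ring is antiaromatic.

Antiaromatic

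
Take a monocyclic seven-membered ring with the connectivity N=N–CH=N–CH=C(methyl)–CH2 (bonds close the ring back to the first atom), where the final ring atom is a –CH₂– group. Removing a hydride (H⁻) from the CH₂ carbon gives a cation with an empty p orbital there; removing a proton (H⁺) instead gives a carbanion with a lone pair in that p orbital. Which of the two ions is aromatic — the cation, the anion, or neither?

In both ions every ring atom is sp² and contributes a p orbital, so both rings are fully conjugated.
Cation: 3 × 2 + 0 = 6 π electrons → 4(1)+2, aromatic.
Anion: 3 × 2 + 2 = 8 π electrons → 4(2), antiaromatic.

The cation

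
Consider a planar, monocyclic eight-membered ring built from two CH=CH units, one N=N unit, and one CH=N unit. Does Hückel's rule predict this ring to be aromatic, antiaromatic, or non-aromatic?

Antiaromatic

All ring atoms are sp² and supply a p orbital to the ring (each doubly-bonded ring atom is sp² with one p-orbital electron; each =N– nitrogen is pyridine-type (lone pair in the sp² plane, one electron in the p orbital)); the conjugation is uninterrupted.
Tallying contributions gives 4 × 2 = 8 from the 4 double-bond units.
8 = 4(2); a planar, fully conjugated 4n system is antiaromatic.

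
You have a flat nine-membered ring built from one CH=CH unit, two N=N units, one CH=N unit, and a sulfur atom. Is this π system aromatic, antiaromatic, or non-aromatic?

Aromatic

Every ring atom contributes a p orbital perpendicular to the ring (the double-bond atoms are sp², each contributing one p electron; the doubly-bonded nitrogens are pyridine-type — their lone pairs lie in the ring plane, leaving one electron in the p orbital; the sulfur donates one lone pair from its p orbital), so the π system is cyclic and fully conjugated.
π-electron count: 4 × 2 = 8 from the double-bond units + 2 from the S atom = 10.
That gives a 4n+2 count (10, n = 2).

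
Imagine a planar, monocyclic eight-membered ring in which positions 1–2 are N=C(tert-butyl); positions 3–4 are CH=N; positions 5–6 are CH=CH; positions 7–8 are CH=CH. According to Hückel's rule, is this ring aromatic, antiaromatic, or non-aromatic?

The p orbitals form a continuous loop: each doubly-bonded ring atom is sp² with one p-orbital electron; the doubly-bonded nitrogens are pyridine-type — their lone pairs lie in the ring plane, leaving one electron in the p orbital. The ring is fully conjugated.
Tallying contributions gives 4 × 2 = 8 from the 4 double-bond units.
8 = 4(2); a planar, fully conjugated 4n system is antiaromatic.

Antiaromatic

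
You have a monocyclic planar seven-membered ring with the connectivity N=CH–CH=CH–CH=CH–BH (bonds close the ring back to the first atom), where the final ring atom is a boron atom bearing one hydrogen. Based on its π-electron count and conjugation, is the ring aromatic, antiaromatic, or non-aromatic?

Aromatic

The p orbitals form a continuous loop: every atom in a ring double bond is sp² and brings one electron to the p orbital; the doubly-bonded nitrogens are pyridine-type — their lone pairs lie in the ring plane, leaving one electron in the p orbital; the boron has an empty p orbital. The ring is fully conjugated.
π-electron count: 3 × 2 = 6 from the double-bond units + 0 from the BH atom = 6.
6 = 4(1) + 2, which satisfies Hückel's 4n+2 rule.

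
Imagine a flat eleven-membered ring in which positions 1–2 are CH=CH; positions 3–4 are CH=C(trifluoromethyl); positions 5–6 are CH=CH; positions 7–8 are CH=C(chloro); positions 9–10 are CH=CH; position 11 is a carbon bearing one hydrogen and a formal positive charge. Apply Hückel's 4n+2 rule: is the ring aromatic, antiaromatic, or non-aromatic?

Aromatic

The p orbitals form a continuous loop: each doubly-bonded ring atom is sp² with one p-orbital electron; the carbocation has an empty p orbital. The ring is fully conjugated.
π-electron count: 5 × 2 = 10 from the double-bond units + 0 from the CH(+) atom = 10.
That gives a 4n+2 count (10, n = 2).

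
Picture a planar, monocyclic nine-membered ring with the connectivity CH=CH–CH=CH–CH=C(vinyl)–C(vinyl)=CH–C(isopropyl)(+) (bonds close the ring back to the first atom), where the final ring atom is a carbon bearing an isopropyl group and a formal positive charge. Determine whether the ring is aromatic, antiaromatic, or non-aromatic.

Every ring atom contributes a p orbital perpendicular to the ring (the double-bond atoms are sp², each contributing one p electron; the carbocation has an empty p orbital), so the π system is cyclic and fully conjugated.
Tallying contributions gives 4 × 2 = 8 from the double-bond units + 0 from the C(isopropyl)(+) atom = 8.
8 = 4(2); a planar, fully conjugated 4n system is antiaromatic.

Antiaromatic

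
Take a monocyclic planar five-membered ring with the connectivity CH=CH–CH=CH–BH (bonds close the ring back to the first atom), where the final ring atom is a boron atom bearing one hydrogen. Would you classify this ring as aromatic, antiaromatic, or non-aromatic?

The p orbitals form a continuous loop: each doubly-bonded ring atom is sp² with one p-orbital electron; the boron has an empty p orbital. The ring is fully conjugated.
Counting π electrons: 2 × 2 = 4 from the double-bond units + 0 from the BH atom = 4.
4 = 4(1); a planar, fully conjugated 4n system is antiaromatic.
This is borole.

Antiaromatic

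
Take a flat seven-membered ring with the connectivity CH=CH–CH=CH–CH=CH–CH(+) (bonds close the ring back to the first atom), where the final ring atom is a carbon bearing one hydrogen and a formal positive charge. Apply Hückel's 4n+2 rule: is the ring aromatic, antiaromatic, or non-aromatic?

Aromatic

Every ring atom contributes a p orbital perpendicular to the ring (each doubly-bonded ring atom is sp² with one p-orbital electron; the carbocation has an empty p orbital), so the π system is cyclic and fully conjugated.
Counting π electrons: 3 × 2 = 6 from the double-bond units + 0 from the CH(+) atom = 6.
6 = 4(1) + 2, which satisfies Hückel's 4n+2 rule.
(This ring is the tropylium cation.)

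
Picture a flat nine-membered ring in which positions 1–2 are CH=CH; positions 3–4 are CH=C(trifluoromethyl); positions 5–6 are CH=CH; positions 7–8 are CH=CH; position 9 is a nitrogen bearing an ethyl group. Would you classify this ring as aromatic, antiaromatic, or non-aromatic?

Check conjugation: every atom in a ring double bond is sp² and brings one electron to the p orbital; the pyrrole-type nitrogen donates its lone pair from the p orbital — every position has a p orbital, so the cyclic π system is continuous.
Tallying contributions gives 4 × 2 = 8 from the double-bond units + 2 from the N(ethyl) atom = 10.
10 = 4(2) + 2, which satisfies Hückel's 4n+2 rule.

Aromatic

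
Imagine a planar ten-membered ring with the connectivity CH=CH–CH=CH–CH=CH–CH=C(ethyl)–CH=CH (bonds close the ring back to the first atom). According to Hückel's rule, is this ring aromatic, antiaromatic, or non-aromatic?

All ring atoms are sp² and supply a p orbital to the ring (each doubly-bonded ring atom is sp² with one p-orbital electron); the conjugation is uninterrupted.
Adding the contributions, 5 × 2 = 10 from the 5 double-bond units.
That gives a 4n+2 count (10, n = 2).

Aromatic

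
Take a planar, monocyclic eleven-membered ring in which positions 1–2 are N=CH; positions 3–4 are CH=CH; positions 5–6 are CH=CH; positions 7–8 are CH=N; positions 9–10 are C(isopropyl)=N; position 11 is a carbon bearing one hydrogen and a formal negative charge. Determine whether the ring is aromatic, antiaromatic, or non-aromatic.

Antiaromatic

The p orbitals form a continuous loop: the double-bond atoms are sp², each contributing one p electron; each =N– nitrogen is pyridine-type (lone pair in the sp² plane, one electron in the p orbital); the carbanion's lone pair occupies the p orbital. The ring is fully conjugated.
Tallying contributions gives 5 × 2 = 10 from the double-bond units + 2 from the CH(-) atom = 12.
12 is a 4n count (n = 3), so the planar conjugated ring is antiaromatic.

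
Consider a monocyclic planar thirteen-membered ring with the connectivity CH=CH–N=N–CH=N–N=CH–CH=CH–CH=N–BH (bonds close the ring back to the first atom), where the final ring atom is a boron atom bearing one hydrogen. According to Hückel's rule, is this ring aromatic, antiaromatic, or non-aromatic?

Antiaromatic

The p orbitals form a continuous loop: every atom in a ring double bond is sp² and brings one electron to the p orbital; each sp² =N– keeps its lone pair in-plane and puts one electron into the π system; the boron has an empty p orbital. The ring is fully conjugated.
Tallying contributions gives 6 × 2 = 12 from the double-bond units + 0 from the BH atom = 12.
A 4n π count (12, n = 3) in a planar conjugated ring means antiaromatic.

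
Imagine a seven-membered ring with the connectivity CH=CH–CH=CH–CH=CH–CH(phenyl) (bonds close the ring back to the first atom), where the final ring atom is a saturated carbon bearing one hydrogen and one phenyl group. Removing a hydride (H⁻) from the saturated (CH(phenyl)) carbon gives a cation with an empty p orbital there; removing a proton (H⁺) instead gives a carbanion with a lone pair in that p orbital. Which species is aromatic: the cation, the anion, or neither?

Once that carbon is sp², every ring atom has a p orbital and both ions are fully conjugated.
Cation: 3 × 2 + 0 = 6 π electrons → 4(1)+2, aromatic.
Anion: 3 × 2 + 2 = 8 π electrons → 4(2), antiaromatic.

The cation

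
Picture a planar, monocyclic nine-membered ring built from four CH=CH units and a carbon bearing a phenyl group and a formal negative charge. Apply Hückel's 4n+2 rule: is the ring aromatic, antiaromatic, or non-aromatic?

Check conjugation: each doubly-bonded ring atom is sp² with one p-orbital electron; the carbanion's lone pair occupies the p orbital — every position has a p orbital, so the cyclic π system is continuous.
π-electron count: 4 × 2 = 8 from the double-bond units + 2 from the C(phenyl)(-) atom = 10.
With 10 π electrons (n = 2), the Hückel 4n+2 condition holds.

Aromatic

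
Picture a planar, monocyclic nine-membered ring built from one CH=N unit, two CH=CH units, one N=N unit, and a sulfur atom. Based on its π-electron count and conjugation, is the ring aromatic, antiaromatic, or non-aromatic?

The p orbitals form a continuous loop: the double-bond atoms are sp², each contributing one p electron; the doubly-bonded nitrogens are pyridine-type — their lone pairs lie in the ring plane, leaving one electron in the p orbital; the sulfur donates one lone pair from its p orbital. The ring is fully conjugated.
Counting π electrons: 4 × 2 = 8 from the double-bond units + 2 from the S atom = 10.
That gives a 4n+2 count (10, n = 2).

Aromatic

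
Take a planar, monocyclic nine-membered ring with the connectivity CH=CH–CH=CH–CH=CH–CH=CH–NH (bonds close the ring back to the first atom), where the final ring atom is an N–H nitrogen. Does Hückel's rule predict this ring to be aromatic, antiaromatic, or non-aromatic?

The p orbitals form a continuous loop: the double-bond atoms are sp², each contributing one p electron; the pyrrole-type nitrogen donates its lone pair from the p orbital. The ring is fully conjugated.
Counting π electrons: 4 × 2 = 8 from the double-bond units + 2 from the NH atom = 10.
10 = 4(2) + 2, which satisfies Hückel's 4n+2 rule.

Aromatic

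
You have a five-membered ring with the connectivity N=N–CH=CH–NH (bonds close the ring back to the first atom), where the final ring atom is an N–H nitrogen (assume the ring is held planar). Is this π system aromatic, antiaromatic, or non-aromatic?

Aromatic

Check conjugation: every atom in a ring double bond is sp² and brings one electron to the p orbital; each sp² =N– keeps its lone pair in-plane and puts one electron into the π system; the pyrrole-type nitrogen donates its lone pair from the p orbital — every position has a p orbital, so the cyclic π system is continuous.
Tallying contributions gives 2 × 2 = 4 from the double-bond units + 2 from the NH atom = 6.
Since 6 = 4·1 + 2, the ring meets the 4n+2 criterion.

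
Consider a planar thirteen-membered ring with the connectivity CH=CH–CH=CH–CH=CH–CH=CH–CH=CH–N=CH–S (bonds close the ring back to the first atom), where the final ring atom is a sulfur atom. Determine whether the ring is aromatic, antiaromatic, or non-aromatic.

Every ring atom contributes a p orbital perpendicular to the ring (each doubly-bonded ring atom is sp² with one p-orbital electron; each =N– nitrogen is pyridine-type (lone pair in the sp² plane, one electron in the p orbital); the sulfur donates one lone pair from its p orbital), so the π system is cyclic and fully conjugated.
Adding the contributions, 6 × 2 = 12 from the double-bond units + 2 from the S atom = 14.
With 14 π electrons (n = 3), the Hückel 4n+2 condition holds.

Aromatic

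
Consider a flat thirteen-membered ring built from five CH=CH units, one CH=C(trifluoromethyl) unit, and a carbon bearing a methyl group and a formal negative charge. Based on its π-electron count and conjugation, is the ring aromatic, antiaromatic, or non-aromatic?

Aromatic

All ring atoms are sp² and supply a p orbital to the ring (each doubly-bonded ring atom is sp² with one p-orbital electron; the carbanion's lone pair occupies the p orbital); the conjugation is uninterrupted.
π-electron count: 6 × 2 = 12 from the double-bond units + 2 from the C(methyl)(-) atom = 14.
With 14 π electrons (n = 3), the Hückel 4n+2 condition holds.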